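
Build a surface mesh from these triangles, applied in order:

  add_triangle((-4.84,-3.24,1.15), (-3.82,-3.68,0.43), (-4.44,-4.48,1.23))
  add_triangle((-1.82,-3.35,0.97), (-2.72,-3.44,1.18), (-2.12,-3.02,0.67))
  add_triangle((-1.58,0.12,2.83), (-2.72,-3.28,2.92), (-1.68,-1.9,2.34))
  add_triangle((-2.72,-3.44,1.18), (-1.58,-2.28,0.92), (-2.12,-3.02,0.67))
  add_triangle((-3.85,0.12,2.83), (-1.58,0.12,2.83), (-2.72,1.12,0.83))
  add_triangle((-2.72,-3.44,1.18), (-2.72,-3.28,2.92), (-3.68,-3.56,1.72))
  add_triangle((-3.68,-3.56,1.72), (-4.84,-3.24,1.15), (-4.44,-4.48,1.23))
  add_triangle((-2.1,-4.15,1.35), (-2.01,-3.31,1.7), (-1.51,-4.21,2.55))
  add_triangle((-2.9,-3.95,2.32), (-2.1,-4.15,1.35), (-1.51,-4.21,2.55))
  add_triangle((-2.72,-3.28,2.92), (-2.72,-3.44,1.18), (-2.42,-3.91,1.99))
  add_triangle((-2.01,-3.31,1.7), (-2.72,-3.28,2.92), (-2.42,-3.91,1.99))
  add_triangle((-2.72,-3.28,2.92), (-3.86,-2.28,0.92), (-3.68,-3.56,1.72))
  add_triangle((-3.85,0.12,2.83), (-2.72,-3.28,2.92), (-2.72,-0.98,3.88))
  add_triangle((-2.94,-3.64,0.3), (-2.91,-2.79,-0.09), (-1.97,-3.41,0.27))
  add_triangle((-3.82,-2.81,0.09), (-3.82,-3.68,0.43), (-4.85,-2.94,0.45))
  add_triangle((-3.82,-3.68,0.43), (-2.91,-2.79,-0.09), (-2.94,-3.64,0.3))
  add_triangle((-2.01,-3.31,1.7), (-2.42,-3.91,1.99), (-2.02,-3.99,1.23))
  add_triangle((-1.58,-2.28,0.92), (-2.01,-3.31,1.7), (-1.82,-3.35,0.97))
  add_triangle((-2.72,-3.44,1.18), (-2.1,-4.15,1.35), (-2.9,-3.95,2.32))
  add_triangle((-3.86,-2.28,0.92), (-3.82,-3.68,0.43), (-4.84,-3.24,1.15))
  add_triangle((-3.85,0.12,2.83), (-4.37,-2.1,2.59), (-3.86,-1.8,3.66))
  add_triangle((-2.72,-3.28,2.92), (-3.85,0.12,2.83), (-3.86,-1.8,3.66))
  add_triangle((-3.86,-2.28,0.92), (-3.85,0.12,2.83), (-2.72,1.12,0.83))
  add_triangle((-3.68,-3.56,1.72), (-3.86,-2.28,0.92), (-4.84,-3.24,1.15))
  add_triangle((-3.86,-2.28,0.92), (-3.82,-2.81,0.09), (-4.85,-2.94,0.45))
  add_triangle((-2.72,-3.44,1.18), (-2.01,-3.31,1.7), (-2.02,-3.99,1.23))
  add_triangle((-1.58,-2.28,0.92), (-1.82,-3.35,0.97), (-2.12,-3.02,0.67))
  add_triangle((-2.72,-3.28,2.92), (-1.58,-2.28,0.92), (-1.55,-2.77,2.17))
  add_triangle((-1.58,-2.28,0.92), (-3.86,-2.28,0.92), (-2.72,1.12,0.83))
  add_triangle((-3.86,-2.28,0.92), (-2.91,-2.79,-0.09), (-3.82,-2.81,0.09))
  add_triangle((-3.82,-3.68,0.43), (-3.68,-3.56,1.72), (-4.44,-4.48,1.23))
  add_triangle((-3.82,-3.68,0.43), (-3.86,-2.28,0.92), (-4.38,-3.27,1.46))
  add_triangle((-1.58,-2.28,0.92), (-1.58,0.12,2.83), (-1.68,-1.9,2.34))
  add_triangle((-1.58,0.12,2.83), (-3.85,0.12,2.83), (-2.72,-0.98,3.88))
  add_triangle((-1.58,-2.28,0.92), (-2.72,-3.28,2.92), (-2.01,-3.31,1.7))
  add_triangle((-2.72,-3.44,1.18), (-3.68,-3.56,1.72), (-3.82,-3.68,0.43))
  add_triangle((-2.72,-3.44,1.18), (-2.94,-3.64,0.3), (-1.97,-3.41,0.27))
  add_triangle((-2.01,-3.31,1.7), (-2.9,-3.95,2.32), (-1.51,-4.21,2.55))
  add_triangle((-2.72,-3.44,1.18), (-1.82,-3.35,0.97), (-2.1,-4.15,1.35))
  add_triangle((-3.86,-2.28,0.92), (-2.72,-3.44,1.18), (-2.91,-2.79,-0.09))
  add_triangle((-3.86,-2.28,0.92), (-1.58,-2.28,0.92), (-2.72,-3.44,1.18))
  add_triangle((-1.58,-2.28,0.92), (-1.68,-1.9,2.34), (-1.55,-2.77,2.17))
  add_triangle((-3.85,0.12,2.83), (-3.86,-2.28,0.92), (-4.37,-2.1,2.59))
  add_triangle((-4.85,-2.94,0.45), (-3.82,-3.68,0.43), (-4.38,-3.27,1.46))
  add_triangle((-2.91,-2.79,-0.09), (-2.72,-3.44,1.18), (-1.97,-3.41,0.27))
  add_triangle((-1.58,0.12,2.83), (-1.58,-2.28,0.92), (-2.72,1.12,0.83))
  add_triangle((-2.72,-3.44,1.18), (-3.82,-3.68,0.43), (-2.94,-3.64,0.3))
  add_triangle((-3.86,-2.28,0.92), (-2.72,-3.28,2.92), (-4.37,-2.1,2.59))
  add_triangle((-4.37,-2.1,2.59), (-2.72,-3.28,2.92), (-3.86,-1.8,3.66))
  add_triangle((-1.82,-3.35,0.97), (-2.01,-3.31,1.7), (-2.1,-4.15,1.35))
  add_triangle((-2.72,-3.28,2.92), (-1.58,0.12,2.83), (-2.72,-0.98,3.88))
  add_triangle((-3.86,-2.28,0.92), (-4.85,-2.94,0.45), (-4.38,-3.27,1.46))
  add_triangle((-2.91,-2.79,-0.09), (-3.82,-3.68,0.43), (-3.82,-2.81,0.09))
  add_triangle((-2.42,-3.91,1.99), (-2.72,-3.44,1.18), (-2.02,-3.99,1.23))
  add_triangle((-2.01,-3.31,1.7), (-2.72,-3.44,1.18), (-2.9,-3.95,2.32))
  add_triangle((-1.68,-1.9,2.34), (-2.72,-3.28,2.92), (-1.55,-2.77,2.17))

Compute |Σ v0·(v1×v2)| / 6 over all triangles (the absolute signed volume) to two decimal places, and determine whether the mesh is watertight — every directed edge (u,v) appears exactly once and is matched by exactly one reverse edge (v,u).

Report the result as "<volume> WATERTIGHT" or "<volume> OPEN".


18.26 WATERTIGHT

Per-triangle v0·(v1×v2)/6:
  t1: +0.7395
  t2: +0.1464
  t3: +0.4278
  t4: -0.0679
  t5: +1.1615
  t6: +0.8541
  t7: +0.8737
  t8: -0.5410
  t9: +1.1800
  t10: +0.7382
  t11: +0.0384
  t12: +1.1187
  t13: +3.4314
  t14: +0.1566
  t15: +0.3218
  t16: +0.2150
  t17: +0.0247
  t18: -0.1106
  t19: +0.6631
  t20: +0.1145
  t21: +1.9471
  t22: -0.6418
  t23: +3.0747
  t24: +0.2099
  t25: -0.2117
  t26: -0.4156
  t27: -0.1085
  t28: +0.4029
  t29: -1.1107
  t30: -0.2863
  t31: -0.1616
  t32: -0.5921
  t33: -0.5969
  t34: +1.2254
  t35: -0.2341
  t36: +0.6732
  t37: +0.4269
  t38: -0.2754
  t39: +0.0864
  t40: -1.2906
  t41: -0.1803
  t42: -0.3662
  t43: +1.7928
  t44: +1.1244
  t45: -0.7991
  t46: -3.0139
  t47: +0.4655
  t48: +2.3703
  t49: +2.0242
  t50: -0.0816
  t51: +0.3008
  t52: +0.3303
  t53: +0.2284
  t54: +0.4755
  t55: -0.2637
  t56: +0.2480
Σ = +18.2624 → |volume| = 18.26

Directed edges: 168 total, each appears once with its reverse present → watertight.


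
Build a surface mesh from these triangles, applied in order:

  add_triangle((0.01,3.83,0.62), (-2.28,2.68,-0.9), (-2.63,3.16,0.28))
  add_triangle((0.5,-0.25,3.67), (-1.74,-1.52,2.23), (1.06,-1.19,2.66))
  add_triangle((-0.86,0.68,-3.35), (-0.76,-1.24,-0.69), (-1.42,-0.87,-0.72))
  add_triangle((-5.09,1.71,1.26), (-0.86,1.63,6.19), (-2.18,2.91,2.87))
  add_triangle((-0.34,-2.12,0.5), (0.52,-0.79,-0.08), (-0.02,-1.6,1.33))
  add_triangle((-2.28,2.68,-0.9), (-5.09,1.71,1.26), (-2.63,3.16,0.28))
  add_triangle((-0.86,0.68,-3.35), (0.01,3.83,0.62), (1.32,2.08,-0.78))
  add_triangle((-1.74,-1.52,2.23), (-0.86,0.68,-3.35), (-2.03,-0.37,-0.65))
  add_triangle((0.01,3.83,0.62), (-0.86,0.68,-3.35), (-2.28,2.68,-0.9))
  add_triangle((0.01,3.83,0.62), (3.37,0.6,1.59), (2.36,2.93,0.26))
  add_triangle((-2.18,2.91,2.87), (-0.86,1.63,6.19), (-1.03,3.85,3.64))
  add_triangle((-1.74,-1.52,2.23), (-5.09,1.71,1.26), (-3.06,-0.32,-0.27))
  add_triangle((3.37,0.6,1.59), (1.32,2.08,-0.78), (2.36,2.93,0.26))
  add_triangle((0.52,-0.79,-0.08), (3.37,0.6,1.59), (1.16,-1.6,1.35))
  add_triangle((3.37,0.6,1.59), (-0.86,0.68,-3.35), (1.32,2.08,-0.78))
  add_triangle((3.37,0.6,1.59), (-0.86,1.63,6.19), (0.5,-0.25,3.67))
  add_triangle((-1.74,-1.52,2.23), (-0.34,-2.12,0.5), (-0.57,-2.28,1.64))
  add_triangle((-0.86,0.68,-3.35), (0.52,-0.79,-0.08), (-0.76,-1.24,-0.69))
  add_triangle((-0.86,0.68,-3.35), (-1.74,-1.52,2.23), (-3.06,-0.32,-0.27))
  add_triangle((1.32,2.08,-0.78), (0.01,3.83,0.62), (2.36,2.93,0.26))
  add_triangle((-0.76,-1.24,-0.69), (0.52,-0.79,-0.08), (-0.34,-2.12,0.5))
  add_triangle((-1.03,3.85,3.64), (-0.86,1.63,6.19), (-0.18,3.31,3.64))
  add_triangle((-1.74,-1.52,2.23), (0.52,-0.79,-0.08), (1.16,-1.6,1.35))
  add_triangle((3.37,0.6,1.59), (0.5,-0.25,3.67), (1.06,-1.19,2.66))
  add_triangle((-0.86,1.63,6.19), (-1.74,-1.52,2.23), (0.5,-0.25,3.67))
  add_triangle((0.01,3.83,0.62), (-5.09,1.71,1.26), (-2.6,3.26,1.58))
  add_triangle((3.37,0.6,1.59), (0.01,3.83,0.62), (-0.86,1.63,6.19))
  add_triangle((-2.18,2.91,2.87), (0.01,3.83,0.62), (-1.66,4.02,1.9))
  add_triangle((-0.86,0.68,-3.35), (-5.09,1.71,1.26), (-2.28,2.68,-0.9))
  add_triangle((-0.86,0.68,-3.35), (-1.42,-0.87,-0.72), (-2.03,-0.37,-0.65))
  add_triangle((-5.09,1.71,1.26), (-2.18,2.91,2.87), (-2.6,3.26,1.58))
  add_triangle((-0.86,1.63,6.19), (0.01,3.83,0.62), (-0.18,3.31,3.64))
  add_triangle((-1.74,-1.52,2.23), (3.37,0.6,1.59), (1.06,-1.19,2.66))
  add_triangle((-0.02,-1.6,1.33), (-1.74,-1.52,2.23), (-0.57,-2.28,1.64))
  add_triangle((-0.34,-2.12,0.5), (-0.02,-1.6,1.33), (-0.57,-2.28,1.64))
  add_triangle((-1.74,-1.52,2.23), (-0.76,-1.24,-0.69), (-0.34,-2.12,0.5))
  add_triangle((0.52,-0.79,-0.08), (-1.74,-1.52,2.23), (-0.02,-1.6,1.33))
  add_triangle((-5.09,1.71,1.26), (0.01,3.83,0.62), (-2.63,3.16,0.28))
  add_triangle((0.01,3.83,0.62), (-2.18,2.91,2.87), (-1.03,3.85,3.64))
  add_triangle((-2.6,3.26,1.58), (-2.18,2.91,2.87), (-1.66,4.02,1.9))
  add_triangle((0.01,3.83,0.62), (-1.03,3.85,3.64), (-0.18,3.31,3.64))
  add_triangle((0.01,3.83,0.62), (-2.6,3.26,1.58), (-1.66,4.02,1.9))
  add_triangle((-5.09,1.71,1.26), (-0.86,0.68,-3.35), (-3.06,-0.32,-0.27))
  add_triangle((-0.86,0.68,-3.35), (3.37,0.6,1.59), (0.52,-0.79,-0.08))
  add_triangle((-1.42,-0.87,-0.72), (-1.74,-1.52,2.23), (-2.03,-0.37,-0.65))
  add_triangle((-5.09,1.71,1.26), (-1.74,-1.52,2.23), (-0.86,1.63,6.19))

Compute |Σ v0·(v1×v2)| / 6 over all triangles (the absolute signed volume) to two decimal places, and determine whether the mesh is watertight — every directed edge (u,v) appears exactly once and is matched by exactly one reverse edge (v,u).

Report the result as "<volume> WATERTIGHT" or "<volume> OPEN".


Per-triangle v0·(v1×v2)/6:
  t1: +1.9083
  t2: +1.8449
  t3: +0.6210
  t4: +8.3906
  t5: +0.2399
  t6: +2.2256
  t7: +3.5178
  t8: -0.4622
  t9: +4.3175
  t10: +2.7025
  t11: +4.1484
  t12: +3.8920
  t13: +1.0931
  t14: +0.7280
  t15: +2.3946
  t16: +4.6952
  t17: +0.4476
  t18: +0.6789
  t19: +1.2983
  t20: +1.4970
  t21: +0.2773
  t22: +2.2435
  t23: +0.5791
  t24: +2.2480
  t25: +3.9902
  t26: +1.7848
  t27: +13.5659
  t28: +0.8136
  t29: +5.2993
  t30: +0.7109
  t31: +2.9881
  t32: -0.9989
  t33: -0.8945
  t34: +0.2567
  t35: +0.1609
  t36: +0.8904
  t37: -0.2015
  t38: +2.4087
  t39: +2.6200
  t40: +1.2299
  t41: +1.6976
  t42: +0.9580
  t43: +4.4153
  t44: +1.6117
  t45: +0.6843
  t46: +12.7183
Σ = +108.2370 → |volume| = 108.24

Directed edges: 138 total; 6 unmatched, e.g. (-0.76,-1.24,-0.69)→(-1.42,-0.87,-0.72) → open.

108.24 OPEN


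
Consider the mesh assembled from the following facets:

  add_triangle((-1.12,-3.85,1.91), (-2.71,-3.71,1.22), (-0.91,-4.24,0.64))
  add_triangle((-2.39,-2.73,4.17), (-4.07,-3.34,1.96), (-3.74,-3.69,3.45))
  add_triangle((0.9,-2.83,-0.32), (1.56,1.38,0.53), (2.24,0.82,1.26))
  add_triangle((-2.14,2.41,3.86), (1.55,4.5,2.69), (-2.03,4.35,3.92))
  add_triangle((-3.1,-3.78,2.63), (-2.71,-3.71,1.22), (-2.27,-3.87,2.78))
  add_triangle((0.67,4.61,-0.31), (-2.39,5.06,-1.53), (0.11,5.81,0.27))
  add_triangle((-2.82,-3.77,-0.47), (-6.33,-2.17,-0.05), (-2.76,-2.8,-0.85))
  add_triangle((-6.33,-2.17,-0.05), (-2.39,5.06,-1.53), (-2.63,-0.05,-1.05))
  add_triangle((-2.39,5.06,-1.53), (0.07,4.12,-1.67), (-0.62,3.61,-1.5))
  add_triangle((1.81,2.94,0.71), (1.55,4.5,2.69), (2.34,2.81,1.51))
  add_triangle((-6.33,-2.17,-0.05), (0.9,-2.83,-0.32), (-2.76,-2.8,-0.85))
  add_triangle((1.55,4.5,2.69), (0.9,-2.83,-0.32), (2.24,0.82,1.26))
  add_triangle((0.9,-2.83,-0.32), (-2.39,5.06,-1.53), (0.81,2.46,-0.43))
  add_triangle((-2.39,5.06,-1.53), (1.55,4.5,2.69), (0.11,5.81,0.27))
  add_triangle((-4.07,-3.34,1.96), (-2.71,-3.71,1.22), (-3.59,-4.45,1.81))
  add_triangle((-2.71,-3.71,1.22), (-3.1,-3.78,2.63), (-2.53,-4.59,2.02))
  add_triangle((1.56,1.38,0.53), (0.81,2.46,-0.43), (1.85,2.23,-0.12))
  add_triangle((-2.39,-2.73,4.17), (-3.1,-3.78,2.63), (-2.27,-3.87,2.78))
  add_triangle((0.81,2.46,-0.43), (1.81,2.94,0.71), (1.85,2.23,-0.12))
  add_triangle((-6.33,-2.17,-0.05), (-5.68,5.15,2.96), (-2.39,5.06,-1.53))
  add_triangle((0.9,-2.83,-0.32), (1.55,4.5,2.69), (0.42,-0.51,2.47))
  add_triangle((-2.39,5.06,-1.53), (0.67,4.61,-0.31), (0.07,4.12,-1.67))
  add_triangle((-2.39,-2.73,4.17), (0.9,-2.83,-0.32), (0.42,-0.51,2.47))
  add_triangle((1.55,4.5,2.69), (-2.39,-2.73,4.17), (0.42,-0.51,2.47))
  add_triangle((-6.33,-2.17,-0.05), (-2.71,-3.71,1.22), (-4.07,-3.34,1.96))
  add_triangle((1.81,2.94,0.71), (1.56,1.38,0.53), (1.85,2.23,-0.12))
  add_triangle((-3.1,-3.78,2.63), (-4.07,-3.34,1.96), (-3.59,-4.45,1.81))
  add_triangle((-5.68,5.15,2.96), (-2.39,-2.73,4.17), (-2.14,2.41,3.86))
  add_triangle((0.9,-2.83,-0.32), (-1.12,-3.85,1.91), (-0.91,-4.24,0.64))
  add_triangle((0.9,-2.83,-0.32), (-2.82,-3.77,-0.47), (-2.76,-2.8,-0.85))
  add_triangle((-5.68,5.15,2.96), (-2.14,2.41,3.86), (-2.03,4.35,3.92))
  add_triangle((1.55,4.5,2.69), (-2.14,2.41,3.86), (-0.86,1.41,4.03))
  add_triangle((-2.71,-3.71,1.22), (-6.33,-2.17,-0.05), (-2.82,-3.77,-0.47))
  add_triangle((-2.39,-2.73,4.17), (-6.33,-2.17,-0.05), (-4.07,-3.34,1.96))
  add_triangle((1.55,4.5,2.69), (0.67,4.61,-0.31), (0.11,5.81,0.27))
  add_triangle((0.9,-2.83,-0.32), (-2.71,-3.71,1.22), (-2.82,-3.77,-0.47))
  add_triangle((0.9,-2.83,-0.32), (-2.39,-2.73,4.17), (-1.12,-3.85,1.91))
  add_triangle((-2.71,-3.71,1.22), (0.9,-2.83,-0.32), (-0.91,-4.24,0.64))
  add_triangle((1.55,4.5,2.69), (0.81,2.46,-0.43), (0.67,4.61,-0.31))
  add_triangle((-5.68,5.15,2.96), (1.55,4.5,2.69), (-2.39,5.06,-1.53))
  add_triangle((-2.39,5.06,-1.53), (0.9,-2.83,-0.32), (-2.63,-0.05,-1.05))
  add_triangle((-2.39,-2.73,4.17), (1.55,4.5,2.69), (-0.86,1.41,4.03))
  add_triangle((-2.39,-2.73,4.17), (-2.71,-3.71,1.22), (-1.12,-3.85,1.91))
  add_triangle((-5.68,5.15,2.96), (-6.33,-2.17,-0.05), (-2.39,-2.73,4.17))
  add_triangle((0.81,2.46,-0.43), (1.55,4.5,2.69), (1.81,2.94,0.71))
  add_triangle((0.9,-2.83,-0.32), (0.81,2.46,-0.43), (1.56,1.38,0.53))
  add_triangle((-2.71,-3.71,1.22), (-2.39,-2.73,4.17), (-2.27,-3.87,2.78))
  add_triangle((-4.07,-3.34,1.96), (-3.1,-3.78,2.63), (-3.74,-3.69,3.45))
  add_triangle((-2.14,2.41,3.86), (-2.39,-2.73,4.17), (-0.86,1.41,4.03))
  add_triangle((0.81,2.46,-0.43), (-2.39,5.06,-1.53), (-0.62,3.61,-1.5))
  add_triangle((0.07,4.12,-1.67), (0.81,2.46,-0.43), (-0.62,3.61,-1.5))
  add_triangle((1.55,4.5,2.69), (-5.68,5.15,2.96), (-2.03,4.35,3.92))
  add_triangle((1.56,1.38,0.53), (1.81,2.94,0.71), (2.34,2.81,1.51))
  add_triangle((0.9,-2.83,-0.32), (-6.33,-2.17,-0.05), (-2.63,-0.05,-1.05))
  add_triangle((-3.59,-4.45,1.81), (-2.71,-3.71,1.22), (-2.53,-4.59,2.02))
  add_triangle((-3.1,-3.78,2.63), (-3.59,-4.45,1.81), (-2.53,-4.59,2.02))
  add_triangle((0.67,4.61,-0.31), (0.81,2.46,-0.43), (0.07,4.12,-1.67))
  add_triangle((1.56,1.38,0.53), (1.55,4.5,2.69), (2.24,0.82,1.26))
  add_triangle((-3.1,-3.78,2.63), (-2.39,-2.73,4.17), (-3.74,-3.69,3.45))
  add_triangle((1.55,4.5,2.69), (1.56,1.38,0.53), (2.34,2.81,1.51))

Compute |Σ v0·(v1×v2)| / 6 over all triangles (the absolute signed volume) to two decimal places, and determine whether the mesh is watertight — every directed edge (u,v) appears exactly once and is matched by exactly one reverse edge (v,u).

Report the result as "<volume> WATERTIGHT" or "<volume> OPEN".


Per-triangle v0·(v1×v2)/6:
  t1: +1.6602
  t2: +0.4116
  t3: +0.6594
  t4: +3.4626
  t5: +0.7934
  t6: +2.2579
  t7: +1.5737
  t8: +5.0263
  t9: +0.3062
  t10: +0.9764
  t11: -2.1025
  t12: +0.9315
  t13: +1.8396
  t14: +3.4680
  t15: +0.1686
  t16: -0.8126
  t17: -0.2305
  t18: +1.3012
  t19: +0.4667
  t20: +29.9528
  t21: +3.2889
  t22: +2.8616
  t23: +4.4291
  t24: +5.6090
  t25: +3.2978
  t26: +0.2752
  t27: +1.0920
  t28: +14.0247
  t29: +1.2605
  t30: +0.9358
  t31: +5.2479
  t32: +4.6579
  t33: +4.9850
  t34: +4.5787
  t35: +2.1435
  t36: +3.1880
  t37: +1.3481
  t38: +0.3074
  t39: +1.2225
  t40: +25.0955
  t41: +2.2388
  t42: +2.3904
  t43: +3.5817
  t44: +37.4214
  t45: +1.1658
  t46: +0.9485
  t47: -1.4957
  t48: +0.9036
  t49: +4.7710
  t50: -0.9664
  t51: -0.2460
  t52: +7.6912
  t53: +0.2306
  t54: +3.7018
  t55: +0.2835
  t56: +0.9562
  t57: +0.5918
  t58: +1.0593
  t59: +0.9370
  t60: -0.1654
Σ = +207.9585 → |volume| = 207.96

Directed edges: 180 total, each appears once with its reverse present → watertight.

207.96 WATERTIGHT


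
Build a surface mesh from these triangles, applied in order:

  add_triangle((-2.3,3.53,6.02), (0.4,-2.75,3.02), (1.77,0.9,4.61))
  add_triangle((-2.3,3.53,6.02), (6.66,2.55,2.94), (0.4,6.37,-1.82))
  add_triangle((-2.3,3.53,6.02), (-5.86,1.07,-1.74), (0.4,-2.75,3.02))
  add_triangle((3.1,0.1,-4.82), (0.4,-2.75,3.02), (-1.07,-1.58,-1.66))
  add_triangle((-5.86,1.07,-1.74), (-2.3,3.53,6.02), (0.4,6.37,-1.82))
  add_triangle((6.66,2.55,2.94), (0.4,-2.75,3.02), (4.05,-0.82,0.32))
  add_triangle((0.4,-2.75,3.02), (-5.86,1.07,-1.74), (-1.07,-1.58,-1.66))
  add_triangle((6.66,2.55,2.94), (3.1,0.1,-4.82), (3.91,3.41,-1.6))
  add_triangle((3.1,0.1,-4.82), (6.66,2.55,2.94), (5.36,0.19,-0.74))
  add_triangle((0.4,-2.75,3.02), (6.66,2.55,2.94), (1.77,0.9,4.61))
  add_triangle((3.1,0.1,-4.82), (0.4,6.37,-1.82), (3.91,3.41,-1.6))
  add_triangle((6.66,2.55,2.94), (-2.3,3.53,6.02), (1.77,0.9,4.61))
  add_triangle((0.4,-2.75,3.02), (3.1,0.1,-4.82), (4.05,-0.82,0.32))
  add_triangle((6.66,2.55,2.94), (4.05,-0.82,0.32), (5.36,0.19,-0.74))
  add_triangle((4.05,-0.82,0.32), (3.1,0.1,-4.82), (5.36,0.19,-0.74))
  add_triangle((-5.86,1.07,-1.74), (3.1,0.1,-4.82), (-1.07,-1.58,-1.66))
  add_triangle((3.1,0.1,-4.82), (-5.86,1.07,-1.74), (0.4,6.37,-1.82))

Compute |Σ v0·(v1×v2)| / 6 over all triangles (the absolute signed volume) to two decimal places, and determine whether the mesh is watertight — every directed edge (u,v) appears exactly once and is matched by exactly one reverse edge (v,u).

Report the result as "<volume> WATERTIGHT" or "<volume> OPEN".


309.61 OPEN

Per-triangle v0·(v1×v2)/6:
  t1: +13.2065
  t2: +58.3234
  t3: +26.3372
  t4: +7.6526
  t5: +48.0685
  t6: +12.2124
  t7: +8.5400
  t8: +17.1531
  t9: +9.0446
  t10: +13.0394
  t11: +16.7454
  t12: +17.0083
  t13: +7.6571
  t14: +5.1394
  t15: +3.7883
  t16: +10.8269
  t17: +34.8619
Σ = +309.6054 → |volume| = 309.61

Directed edges: 51 total; 3 unmatched, e.g. (6.66,2.55,2.94)→(0.4,6.37,-1.82) → open.


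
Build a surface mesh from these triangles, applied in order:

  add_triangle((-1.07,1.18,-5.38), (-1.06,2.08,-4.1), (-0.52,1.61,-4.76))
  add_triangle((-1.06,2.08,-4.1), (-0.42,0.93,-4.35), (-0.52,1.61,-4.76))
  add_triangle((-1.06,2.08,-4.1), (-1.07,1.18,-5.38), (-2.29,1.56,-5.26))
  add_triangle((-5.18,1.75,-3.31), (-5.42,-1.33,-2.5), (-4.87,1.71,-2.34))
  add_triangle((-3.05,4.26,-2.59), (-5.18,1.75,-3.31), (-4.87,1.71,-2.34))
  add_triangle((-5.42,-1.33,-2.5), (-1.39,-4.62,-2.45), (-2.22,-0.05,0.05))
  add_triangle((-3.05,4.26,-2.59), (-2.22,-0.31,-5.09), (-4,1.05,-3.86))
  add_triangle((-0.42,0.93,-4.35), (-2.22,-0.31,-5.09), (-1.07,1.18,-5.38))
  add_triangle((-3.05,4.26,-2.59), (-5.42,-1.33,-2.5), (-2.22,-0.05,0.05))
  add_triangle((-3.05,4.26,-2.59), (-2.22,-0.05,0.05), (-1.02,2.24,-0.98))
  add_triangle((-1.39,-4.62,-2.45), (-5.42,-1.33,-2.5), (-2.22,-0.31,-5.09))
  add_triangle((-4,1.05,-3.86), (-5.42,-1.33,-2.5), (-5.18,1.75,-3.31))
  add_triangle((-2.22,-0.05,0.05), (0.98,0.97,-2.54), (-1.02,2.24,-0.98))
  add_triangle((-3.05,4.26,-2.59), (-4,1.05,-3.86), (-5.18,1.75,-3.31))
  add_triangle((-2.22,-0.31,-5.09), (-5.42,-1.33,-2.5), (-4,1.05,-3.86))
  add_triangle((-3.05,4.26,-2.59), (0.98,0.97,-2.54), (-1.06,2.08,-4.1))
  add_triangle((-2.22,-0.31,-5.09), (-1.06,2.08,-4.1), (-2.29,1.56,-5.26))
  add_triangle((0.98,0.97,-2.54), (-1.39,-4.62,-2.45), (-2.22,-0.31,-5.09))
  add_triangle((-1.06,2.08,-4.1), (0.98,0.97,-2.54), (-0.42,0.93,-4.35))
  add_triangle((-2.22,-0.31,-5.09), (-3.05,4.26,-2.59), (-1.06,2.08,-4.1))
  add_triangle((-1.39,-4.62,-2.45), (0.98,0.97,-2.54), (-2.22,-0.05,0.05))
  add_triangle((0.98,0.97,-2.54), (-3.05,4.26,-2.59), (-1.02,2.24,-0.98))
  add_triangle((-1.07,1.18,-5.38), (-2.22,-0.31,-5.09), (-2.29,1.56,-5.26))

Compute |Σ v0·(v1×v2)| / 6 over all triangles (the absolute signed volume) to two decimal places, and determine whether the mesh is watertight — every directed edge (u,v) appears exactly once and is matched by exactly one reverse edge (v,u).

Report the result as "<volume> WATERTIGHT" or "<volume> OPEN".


Per-triangle v0·(v1×v2)/6:
  t1: +0.5759
  t2: -0.2325
  t3: +1.2278
  t4: +2.1604
  t5: +2.1881
  t6: +3.3428
  t7: +6.5879
  t8: +0.5954
  t9: +5.3878
  t10: +0.6197
  t11: +16.0999
  t12: +3.8094
  t13: -1.7565
  t14: +3.8027
  t15: +7.0345
  t16: +2.7766
  t17: -1.1534
  t18: +7.6118
  t19: +1.2746
  t20: +6.5245
  t21: -5.1453
  t22: +1.2623
  t23: +2.0309
Σ = +66.6255 → |volume| = 66.63

Directed edges: 69 total; 9 unmatched, e.g. (-0.52,1.61,-4.76)→(-1.07,1.18,-5.38) → open.

66.63 OPEN


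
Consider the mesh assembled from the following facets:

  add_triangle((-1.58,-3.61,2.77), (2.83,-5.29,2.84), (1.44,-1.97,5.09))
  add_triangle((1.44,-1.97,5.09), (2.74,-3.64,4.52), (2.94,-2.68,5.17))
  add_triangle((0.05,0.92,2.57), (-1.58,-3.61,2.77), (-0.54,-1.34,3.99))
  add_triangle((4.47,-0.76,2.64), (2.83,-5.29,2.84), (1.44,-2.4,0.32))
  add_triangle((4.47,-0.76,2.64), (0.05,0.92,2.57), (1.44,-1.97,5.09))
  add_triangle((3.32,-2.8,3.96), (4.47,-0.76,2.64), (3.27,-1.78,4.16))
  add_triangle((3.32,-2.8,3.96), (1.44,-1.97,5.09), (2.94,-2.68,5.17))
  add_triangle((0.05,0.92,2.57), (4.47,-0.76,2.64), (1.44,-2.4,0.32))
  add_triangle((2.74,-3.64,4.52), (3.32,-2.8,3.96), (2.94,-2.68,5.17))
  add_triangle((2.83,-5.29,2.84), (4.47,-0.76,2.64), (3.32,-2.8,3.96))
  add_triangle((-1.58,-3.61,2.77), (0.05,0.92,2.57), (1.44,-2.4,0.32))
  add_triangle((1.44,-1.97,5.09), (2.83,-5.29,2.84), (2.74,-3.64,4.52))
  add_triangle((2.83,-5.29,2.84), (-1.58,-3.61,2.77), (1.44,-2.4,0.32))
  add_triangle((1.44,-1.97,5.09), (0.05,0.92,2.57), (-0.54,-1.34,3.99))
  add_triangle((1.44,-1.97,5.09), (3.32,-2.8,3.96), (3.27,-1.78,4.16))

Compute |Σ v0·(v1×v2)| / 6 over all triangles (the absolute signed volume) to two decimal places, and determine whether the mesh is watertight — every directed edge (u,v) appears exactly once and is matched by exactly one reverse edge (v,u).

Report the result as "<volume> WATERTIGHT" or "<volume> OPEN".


Per-triangle v0·(v1×v2)/6:
  t1: +12.7664
  t2: +1.5277
  t3: +0.7201
  t4: +3.7767
  t5: +6.1978
  t6: +1.8888
  t7: -0.3212
  t8: -3.7120
  t9: +1.0844
  t10: +5.2160
  t11: -4.5858
  t12: +1.9448
  t13: +2.8837
  t14: +2.5933
  t15: +1.9332
Σ = +33.9139 → |volume| = 33.91

Directed edges: 45 total; 9 unmatched, e.g. (1.44,-1.97,5.09)→(-1.58,-3.61,2.77) → open.

33.91 OPEN


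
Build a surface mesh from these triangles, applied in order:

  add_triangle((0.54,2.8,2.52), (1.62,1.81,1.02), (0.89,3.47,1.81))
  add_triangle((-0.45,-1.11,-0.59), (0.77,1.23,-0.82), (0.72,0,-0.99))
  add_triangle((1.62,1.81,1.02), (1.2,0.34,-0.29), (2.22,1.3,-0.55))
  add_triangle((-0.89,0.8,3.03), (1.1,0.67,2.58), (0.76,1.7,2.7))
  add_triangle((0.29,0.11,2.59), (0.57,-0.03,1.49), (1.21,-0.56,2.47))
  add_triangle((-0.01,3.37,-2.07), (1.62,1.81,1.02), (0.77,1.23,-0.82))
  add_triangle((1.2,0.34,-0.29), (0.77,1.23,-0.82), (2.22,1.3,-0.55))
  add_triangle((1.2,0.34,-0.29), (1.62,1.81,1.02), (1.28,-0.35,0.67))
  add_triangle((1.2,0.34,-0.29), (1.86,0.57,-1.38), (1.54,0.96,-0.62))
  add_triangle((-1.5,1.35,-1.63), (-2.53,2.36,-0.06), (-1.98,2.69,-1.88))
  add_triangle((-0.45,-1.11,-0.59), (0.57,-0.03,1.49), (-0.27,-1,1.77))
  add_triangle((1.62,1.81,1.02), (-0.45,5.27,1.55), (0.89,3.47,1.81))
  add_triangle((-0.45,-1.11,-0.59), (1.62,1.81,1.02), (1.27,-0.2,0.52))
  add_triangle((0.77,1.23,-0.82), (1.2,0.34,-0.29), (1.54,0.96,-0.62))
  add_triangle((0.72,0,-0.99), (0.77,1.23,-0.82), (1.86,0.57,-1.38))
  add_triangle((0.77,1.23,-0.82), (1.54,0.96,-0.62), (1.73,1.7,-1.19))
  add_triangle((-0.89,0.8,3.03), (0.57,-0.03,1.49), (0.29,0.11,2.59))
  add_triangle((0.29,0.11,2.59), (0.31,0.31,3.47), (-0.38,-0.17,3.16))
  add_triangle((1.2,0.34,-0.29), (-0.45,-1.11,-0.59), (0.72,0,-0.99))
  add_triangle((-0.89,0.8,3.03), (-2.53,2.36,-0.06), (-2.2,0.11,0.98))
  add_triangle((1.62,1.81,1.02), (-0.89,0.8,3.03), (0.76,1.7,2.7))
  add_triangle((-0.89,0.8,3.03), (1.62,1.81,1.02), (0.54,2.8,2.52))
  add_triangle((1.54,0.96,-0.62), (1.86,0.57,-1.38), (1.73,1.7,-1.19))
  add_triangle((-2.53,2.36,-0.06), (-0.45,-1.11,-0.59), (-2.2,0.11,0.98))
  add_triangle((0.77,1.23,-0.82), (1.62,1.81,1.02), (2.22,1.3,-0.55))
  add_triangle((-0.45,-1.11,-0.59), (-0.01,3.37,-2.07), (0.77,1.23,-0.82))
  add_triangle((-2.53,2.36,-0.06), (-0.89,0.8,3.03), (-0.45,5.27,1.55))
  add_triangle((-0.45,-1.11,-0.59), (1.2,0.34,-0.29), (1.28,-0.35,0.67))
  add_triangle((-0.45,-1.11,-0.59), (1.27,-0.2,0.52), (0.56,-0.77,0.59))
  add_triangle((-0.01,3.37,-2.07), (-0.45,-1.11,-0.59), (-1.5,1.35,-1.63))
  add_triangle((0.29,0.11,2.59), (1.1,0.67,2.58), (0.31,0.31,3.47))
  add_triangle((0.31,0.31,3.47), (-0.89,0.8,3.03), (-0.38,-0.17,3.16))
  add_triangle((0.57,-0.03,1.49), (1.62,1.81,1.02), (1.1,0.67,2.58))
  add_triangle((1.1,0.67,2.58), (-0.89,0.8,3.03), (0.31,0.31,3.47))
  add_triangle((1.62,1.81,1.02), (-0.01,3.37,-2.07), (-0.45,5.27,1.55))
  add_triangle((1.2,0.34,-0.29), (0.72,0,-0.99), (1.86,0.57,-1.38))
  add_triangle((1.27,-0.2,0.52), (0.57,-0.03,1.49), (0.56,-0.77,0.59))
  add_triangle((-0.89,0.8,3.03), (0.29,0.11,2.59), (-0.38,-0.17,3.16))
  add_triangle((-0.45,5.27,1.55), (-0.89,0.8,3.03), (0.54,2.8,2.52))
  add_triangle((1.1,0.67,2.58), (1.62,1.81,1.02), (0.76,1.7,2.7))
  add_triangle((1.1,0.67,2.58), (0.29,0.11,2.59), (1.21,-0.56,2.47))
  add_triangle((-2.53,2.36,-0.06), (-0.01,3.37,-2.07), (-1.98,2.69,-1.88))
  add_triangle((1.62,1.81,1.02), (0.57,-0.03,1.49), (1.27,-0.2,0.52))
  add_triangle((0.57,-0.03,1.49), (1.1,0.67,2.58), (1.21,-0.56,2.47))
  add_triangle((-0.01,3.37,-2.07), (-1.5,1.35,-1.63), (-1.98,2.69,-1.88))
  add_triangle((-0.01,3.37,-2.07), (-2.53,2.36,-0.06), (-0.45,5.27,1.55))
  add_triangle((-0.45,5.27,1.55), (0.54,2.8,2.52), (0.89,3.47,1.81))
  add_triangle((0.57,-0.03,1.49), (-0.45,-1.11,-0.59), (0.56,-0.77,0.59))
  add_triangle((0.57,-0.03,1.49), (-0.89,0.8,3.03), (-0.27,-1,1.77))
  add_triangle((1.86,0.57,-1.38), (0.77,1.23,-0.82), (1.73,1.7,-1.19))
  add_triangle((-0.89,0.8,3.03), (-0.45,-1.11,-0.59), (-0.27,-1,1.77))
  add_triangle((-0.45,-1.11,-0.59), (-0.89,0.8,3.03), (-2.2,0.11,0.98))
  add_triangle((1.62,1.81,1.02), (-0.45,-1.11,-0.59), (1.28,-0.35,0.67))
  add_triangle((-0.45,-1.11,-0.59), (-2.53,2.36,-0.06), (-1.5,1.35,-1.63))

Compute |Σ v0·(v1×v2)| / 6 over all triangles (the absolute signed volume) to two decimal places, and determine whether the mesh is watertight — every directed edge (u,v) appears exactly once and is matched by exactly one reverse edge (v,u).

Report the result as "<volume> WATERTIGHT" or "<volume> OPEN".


Per-triangle v0·(v1×v2)/6:
  t1: +0.7160
  t2: +0.1466
  t3: +0.1931
  t4: +0.9349
  t5: -0.0781
  t6: +0.9852
  t7: +0.0823
  t8: +0.4658
  t9: +0.0953
  t10: +0.6048
  t11: +0.2102
  t12: +0.7223
  t13: +0.0882
  t14: -0.0162
  t15: +0.1575
  t16: +0.0136
  t17: -0.0673
  t18: +0.0618
  t19: +0.1318
  t20: +2.4856
  t21: +0.2514
  t22: +1.0733
  t23: +0.1754
  t24: +1.1402
  t25: +0.6103
  t26: +0.5691
  t27: +6.2599
  t28: +0.2920
  t29: +0.1487
  t30: +0.8648
  t31: +0.0759
  t32: +0.5064
  t33: +0.1691
  t34: +0.5612
  t35: +4.8903
  t36: +0.0450
  t37: +0.1859
  t38: -0.3741
  t39: +3.1368
  t40: +0.7689
  t41: +0.4586
  t42: +1.8618
  t43: +0.5448
  t44: -0.0618
  t45: +0.6956
  t46: +6.4446
  t47: +1.2275
  t48: +0.1354
  t49: +0.6932
  t50: +0.1190
  t51: +0.5823
  t52: +0.8746
  t53: -0.1251
  t54: +1.0165
Σ = +43.7508 → |volume| = 43.75

Directed edges: 162 total, each appears once with its reverse present → watertight.

43.75 WATERTIGHT


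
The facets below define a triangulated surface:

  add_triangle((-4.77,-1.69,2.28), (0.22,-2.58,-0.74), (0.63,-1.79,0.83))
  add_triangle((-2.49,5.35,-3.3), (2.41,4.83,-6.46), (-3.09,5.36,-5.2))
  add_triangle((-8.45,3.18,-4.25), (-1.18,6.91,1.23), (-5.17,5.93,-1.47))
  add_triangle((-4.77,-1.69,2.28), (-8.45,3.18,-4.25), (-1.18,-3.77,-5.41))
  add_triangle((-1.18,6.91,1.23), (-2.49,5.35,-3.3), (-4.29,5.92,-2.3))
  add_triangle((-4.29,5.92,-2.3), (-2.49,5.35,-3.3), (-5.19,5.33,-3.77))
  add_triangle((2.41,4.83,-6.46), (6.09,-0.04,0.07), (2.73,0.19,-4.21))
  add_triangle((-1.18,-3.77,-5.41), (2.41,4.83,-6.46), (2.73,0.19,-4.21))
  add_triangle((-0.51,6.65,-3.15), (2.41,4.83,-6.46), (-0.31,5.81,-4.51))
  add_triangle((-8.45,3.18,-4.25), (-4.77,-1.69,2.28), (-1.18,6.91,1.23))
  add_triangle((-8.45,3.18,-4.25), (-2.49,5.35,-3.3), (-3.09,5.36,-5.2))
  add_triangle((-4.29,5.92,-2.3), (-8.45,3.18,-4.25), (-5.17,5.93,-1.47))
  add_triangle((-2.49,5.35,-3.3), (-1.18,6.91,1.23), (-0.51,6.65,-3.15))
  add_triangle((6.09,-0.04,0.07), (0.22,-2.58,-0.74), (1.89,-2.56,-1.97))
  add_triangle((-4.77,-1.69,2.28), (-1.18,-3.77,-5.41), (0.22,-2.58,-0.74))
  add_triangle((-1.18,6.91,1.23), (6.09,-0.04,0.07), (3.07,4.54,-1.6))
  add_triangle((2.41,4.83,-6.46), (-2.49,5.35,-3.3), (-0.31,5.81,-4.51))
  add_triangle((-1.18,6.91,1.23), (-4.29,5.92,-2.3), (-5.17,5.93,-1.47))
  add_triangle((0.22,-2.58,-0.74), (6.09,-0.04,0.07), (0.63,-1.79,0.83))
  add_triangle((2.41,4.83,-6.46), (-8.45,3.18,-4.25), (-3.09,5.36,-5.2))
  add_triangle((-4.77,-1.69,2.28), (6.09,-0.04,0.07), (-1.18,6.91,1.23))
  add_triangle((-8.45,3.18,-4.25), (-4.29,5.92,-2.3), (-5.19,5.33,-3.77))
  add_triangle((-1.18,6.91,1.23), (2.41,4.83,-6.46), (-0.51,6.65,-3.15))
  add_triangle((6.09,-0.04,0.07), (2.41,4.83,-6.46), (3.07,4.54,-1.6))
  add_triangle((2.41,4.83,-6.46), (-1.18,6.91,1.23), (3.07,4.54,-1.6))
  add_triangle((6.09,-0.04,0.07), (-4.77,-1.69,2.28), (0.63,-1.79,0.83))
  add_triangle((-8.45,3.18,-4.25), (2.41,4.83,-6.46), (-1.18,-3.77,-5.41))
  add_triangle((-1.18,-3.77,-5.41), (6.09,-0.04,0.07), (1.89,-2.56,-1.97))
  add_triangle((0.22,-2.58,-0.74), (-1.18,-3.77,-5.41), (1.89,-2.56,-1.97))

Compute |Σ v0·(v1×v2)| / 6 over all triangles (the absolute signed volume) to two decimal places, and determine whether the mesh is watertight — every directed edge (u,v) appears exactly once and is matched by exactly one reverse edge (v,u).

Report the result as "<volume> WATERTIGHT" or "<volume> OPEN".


Per-triangle v0·(v1×v2)/6:
  t1: +3.4062
  t2: +9.7135
  t3: -0.0605
  t4: +51.4100
  t5: +9.9696
  t6: +3.9252
  t7: +19.4921
  t8: +19.9401
  t9: +4.7903
  t10: +51.5589
  t11: +10.5551
  t12: +7.6522
  t13: +10.9315
  t14: +3.2928
  t15: +10.9318
  t16: +17.2124
  t17: +3.5834
  t18: +6.5200
  t19: +3.4993
  t20: +15.8928
  t21: +18.5300
  t22: +6.3549
  t23: +10.8711
  t24: +21.9856
  t25: +23.4441
  t26: +2.7947
  t27: +84.4479
  t28: +6.3170
  t29: +3.9094
Σ = +442.8715 → |volume| = 442.87

Directed edges: 87 total; 9 unmatched, e.g. (-2.49,5.35,-3.3)→(-5.19,5.33,-3.77) → open.

442.87 OPEN


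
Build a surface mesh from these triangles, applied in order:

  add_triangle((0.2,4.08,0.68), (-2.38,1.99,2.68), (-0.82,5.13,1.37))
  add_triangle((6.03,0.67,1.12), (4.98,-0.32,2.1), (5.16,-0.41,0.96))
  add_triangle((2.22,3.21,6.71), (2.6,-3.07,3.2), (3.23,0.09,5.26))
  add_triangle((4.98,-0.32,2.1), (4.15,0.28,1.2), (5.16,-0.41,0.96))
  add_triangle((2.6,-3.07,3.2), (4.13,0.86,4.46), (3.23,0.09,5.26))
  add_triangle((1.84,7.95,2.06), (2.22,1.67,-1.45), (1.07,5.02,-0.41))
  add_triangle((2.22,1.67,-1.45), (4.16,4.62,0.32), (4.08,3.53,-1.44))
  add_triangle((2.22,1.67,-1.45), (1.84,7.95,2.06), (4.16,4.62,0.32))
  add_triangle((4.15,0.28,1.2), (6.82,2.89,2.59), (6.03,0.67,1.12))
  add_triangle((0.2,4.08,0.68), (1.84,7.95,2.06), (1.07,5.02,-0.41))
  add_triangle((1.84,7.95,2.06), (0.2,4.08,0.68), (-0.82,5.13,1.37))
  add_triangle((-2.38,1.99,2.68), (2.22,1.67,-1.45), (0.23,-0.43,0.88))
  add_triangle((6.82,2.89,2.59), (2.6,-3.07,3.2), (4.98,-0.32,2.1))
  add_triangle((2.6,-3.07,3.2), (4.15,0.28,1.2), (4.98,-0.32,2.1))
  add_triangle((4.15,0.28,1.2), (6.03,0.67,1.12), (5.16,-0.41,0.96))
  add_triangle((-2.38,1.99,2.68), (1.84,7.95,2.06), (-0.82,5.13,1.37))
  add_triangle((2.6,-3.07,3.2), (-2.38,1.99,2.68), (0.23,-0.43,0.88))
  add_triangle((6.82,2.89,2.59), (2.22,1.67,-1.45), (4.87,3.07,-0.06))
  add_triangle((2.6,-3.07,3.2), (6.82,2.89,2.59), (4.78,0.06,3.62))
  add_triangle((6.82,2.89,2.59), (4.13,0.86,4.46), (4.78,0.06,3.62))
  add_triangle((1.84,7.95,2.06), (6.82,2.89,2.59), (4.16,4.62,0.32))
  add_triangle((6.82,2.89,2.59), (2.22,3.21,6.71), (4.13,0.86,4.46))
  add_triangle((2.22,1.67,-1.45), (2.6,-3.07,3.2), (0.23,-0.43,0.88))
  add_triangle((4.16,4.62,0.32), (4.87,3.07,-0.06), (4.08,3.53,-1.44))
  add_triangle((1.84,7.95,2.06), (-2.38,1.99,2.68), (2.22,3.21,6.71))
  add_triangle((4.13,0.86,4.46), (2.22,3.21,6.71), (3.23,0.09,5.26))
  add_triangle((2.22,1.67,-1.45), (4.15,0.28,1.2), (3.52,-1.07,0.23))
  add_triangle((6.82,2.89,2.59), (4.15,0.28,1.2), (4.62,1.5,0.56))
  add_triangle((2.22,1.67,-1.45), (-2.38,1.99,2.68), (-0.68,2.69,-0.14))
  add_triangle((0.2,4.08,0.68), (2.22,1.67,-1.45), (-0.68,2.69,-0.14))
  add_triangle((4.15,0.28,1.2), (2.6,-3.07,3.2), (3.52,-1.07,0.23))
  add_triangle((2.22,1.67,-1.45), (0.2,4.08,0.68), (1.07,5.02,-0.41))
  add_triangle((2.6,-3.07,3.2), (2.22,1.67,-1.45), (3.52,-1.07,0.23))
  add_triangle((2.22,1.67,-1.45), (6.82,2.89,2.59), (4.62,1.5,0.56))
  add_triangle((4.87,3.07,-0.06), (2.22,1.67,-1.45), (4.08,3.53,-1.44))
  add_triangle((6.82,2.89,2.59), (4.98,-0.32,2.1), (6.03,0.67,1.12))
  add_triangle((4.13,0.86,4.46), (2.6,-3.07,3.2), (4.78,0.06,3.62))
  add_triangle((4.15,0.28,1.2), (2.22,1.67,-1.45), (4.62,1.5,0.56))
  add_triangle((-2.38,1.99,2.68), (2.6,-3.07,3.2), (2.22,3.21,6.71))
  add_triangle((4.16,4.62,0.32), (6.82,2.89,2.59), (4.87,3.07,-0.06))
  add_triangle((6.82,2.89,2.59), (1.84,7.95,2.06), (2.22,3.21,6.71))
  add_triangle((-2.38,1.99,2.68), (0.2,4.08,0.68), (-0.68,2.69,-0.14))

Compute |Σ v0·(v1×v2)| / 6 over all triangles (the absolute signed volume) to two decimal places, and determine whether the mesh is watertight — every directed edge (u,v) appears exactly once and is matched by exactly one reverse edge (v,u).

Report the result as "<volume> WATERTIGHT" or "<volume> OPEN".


Per-triangle v0·(v1×v2)/6:
  t1: -0.8434
  t2: +1.1598
  t3: +3.4829
  t4: -0.5875
  t5: +4.2474
  t6: +4.3853
  t7: +0.1577
  t8: +5.5793
  t9: -1.1606
  t10: +1.6413
  t11: +1.0434
  t12: -1.6921
  t13: +5.1222
  t14: +0.3707
  t15: -0.4239
  t16: +5.6033
  t17: +0.1729
  t18: +1.0401
  t19: +3.6145
  t20: +4.6343
  t21: +14.6887
  t22: +13.3944
  t23: -0.8229
  t24: +2.5419
  t25: +26.3601
  t26: +5.0807
  t27: +2.7202
  t28: +1.8119
  t29: -2.1503
  t30: +1.8096
  t31: +3.9825
  t32: -0.8442
  t33: -2.0351
  t34: +2.1833
  t35: +0.8011
  t36: +3.6794
  t37: +4.0856
  t38: +0.9035
  t39: +15.5878
  t40: +4.7602
  t41: +44.3056
  t42: +2.2876
Σ = +182.6793 → |volume| = 182.68

Directed edges: 126 total, each appears once with its reverse present → watertight.

182.68 WATERTIGHT


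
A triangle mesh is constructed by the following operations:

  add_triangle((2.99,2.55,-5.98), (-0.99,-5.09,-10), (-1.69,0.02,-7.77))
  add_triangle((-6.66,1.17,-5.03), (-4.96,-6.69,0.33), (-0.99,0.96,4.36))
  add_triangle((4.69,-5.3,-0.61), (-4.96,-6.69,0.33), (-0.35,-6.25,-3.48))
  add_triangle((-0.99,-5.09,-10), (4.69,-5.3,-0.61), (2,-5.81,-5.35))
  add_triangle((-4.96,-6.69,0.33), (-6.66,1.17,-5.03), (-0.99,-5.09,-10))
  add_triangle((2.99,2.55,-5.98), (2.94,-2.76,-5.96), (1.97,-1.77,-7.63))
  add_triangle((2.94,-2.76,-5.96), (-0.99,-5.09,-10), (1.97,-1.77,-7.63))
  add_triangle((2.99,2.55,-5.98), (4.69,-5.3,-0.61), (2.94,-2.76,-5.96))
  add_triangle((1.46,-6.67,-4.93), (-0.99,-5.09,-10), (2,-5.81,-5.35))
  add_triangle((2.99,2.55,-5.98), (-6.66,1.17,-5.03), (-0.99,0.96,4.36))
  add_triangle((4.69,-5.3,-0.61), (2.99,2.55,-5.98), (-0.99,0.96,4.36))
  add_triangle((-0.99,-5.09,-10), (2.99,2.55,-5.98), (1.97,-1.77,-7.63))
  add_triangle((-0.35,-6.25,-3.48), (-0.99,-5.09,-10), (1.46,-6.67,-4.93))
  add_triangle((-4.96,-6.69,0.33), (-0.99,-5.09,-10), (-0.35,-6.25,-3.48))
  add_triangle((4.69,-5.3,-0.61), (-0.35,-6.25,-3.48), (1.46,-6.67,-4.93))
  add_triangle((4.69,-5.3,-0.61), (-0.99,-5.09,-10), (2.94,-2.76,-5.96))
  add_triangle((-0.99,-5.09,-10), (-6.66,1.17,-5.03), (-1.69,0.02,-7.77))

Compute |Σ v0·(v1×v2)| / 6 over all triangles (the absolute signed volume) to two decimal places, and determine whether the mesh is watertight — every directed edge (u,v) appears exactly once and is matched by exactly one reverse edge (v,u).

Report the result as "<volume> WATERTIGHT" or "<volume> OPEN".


453.03 OPEN

Per-triangle v0·(v1×v2)/6:
  t1: +32.3148
  t2: +46.4260
  t3: +32.2458
  t4: +3.4034
  t5: +101.4717
  t6: +9.5483
  t7: +11.1926
  t8: +23.3911
  t9: +7.5192
  t10: +24.6237
  t11: +18.9155
  t12: +12.7900
  t13: +14.5793
  t14: +37.2050
  t15: +10.7886
  t16: +31.5218
  t17: +35.0982
Σ = +453.0350 → |volume| = 453.03

Directed edges: 51 total; 9 unmatched, e.g. (-1.69,0.02,-7.77)→(2.99,2.55,-5.98) → open.


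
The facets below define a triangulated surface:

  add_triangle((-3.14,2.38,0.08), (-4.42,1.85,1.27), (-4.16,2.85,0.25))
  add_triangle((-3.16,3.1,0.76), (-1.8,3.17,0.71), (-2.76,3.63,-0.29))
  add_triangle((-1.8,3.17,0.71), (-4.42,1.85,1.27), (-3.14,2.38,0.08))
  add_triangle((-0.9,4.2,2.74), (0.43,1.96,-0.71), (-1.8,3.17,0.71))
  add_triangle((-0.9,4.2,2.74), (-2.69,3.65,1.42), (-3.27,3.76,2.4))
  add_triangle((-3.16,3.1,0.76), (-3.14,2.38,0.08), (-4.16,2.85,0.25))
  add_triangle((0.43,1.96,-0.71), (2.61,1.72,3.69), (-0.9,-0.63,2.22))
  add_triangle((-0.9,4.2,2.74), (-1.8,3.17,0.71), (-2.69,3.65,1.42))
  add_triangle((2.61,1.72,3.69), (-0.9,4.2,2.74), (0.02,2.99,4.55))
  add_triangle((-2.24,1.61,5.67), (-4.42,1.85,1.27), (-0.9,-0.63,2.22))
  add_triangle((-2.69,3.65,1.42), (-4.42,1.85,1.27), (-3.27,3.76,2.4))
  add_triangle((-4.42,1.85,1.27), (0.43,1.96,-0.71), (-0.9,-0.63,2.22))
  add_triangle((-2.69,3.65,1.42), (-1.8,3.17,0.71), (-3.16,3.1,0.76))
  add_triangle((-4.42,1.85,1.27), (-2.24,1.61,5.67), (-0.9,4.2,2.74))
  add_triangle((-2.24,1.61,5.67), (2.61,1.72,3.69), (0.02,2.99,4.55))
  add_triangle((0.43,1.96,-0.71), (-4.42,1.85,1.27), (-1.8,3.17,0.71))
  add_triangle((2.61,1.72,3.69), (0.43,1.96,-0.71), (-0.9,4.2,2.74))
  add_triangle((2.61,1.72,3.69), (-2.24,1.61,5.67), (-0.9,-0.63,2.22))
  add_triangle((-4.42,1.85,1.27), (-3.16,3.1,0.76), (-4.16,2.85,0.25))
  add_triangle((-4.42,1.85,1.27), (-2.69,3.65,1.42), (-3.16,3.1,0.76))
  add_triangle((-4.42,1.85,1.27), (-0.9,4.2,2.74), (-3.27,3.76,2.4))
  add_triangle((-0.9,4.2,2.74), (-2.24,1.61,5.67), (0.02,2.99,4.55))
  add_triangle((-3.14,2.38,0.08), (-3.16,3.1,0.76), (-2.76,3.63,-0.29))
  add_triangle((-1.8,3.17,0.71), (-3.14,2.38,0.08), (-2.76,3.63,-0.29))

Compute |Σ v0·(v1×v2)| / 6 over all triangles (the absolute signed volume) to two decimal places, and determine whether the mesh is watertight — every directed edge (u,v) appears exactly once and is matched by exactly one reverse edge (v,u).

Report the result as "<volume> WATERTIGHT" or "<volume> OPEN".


Per-triangle v0·(v1×v2)/6:
  t1: -0.0705
  t2: +0.8400
  t3: -1.6151
  t4: +2.3681
  t5: +1.5873
  t6: +0.1609
  t7: -2.5260
  t8: +1.0596
  t9: +4.2321
  t10: +4.6992
  t11: +1.5756
  t12: -2.6571
  t13: +0.4241
  t14: +12.9276
  t15: +5.3727
  t16: +1.3480
  t17: +5.6743
  t18: +4.8303
  t19: +1.1168
  t20: +1.1224
  t21: +0.2580
  t22: +5.5847
  t23: +0.6798
  t24: -0.8751
Σ = +48.1177 → |volume| = 48.12

Directed edges: 72 total, each appears once with its reverse present → watertight.

48.12 WATERTIGHT


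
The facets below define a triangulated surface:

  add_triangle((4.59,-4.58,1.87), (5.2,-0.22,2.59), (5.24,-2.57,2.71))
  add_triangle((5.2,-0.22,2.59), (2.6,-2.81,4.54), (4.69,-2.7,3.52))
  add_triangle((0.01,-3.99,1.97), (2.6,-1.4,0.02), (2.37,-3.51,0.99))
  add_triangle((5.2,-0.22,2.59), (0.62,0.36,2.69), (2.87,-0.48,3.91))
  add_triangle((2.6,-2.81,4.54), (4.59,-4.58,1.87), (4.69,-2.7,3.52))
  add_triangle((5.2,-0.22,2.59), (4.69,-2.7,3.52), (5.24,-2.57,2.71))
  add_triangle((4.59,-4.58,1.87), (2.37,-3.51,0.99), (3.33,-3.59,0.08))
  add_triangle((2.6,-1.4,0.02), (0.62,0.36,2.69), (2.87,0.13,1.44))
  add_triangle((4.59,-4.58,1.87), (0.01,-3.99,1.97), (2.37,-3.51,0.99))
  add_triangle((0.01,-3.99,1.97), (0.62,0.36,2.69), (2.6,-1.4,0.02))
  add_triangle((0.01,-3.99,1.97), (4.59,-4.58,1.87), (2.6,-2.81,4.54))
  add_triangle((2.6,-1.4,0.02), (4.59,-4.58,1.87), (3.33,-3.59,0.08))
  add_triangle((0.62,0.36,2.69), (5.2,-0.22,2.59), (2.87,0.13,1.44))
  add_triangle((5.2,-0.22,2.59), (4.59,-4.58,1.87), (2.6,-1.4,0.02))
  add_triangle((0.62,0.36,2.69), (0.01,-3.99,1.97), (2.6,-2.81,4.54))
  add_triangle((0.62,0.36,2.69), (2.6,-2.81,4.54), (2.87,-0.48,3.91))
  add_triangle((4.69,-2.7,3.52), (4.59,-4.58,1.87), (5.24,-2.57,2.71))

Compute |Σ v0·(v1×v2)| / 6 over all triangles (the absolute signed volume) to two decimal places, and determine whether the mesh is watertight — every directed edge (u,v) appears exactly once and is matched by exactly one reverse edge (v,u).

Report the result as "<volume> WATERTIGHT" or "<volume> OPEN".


Per-triangle v0·(v1×v2)/6:
  t1: +1.2274
  t2: +4.2647
  t3: -0.2290
  t4: +1.5703
  t5: +5.5372
  t6: +2.1927
  t7: +1.1234
  t8: -1.5232
  t9: +1.6478
  t10: -5.2288
  t11: +10.2735
  t12: +1.3789
  t13: +0.5153
  t14: +4.3810
  t15: +3.6432
  t16: +2.3178
  t17: +2.4018
Σ = +35.4943 → |volume| = 35.49

Directed edges: 51 total; 9 unmatched, e.g. (5.2,-0.22,2.59)→(2.6,-2.81,4.54) → open.

35.49 OPEN
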